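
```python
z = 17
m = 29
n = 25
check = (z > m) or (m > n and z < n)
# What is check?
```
Trace:
  z=17
  z=17, m=29
  z=17, m=29, n=25
  z=17, m=29, n=25, check=True

Final answer: True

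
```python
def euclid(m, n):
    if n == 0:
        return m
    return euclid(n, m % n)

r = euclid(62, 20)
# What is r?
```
Call trace:
euclid(m=62, n=20)
  euclid(m=20, n=2)
    euclid(m=2, n=0)
    -> return 2
  -> return 2
-> return 2

Final answer: 2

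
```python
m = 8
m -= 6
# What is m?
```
Trace:
  m=8
  m=2

Final answer: 2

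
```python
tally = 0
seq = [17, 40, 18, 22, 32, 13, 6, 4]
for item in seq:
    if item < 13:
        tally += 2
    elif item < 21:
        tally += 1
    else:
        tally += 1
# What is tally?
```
Trace:
  tally=0
  tally=1, item=17
  tally=2, item=40
  tally=3, item=18
  tally=4, item=22
  tally=5, item=32
  tally=6, item=13
  tally=8, item=6
  tally=10, item=4

Final answer: 10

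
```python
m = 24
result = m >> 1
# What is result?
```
Trace:
  m=24
  m=24, result=12

Final answer: 12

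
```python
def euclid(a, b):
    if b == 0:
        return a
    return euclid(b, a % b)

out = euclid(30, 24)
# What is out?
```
Call trace:
euclid(a=30, b=24)
  euclid(a=24, b=6)
    euclid(a=6, b=0)
    -> return 6
  -> return 6
-> return 6

Final answer: 6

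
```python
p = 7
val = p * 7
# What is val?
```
Trace:
  p=7
  p=7, val=49

Final answer: 49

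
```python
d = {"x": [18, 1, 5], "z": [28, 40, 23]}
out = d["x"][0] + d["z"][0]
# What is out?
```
Trace:
  d={'x': [18, 1, 5], 'z': [28, 40, 23]}
  d={'x': [18, 1, 5], 'z': [28, 40, 23]}, out=46

Final answer: 46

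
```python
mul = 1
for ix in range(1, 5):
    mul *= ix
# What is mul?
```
Trace:
  mul=1
  mul=1, ix=1
  mul=2, ix=2
  mul=6, ix=3
  mul=24, ix=4

Final answer: 24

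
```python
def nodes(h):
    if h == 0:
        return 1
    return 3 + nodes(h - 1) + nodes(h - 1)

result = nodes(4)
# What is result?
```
Call trace (a repeated sub-call is expanded the first time; later identical calls just restate its return value):
nodes(h=4)
  nodes(h=3)
    nodes(h=2)
      nodes(h=1)
        nodes(h=0)
        -> return 1
        nodes(h=0)
        -> return 1
      -> return 5
      nodes(h=1) -> return 5  (same call as traced above)
    -> return 13
    nodes(h=2) -> return 13  (same call as traced above)
  -> return 29
  nodes(h=3) -> return 29  (same call as traced above)
-> return 61

Final answer: 61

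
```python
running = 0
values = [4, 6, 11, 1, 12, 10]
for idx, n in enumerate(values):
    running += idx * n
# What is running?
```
Trace:
  running=0
  running=0, idx=0, n=4
  running=6, idx=1, n=6
  running=28, idx=2, n=11
  running=31, idx=3, n=1
  running=79, idx=4, n=12
  running=129, idx=5, n=10

Final answer: 129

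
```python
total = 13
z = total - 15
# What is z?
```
Trace:
  total=13
  total=13, z=-2

Final answer: -2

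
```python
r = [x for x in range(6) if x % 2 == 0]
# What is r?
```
Trace:
  x=0
  x=1
  x=2
  x=3
  x=4
  x=5
  r=[0, 2, 4]

Final answer: [0, 2, 4]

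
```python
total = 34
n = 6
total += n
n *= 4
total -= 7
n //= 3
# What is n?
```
Trace:
  total=34
  total=34, n=6
  total=40, n=6
  total=40, n=24
  total=33, n=24
  total=33, n=8

Final answer: 8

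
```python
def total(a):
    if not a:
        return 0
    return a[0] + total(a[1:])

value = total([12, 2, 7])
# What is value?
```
Call trace:
total(a=[12, 2, 7])
  total(a=[2, 7])
    total(a=[7])
      total(a=[])
      -> return 0
    -> return 7
  -> return 9
-> return 21

Final answer: 21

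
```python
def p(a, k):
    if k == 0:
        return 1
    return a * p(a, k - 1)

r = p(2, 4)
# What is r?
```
Call trace:
p(a=2, k=4)
  p(a=2, k=3)
    p(a=2, k=2)
      p(a=2, k=1)
        p(a=2, k=0)
        -> return 1
      -> return 2
    -> return 4
  -> return 8
-> return 16

Final answer: 16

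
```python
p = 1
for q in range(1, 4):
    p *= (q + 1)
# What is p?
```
Trace:
  p=1
  p=2, q=1
  p=6, q=2
  p=24, q=3

Final answer: 24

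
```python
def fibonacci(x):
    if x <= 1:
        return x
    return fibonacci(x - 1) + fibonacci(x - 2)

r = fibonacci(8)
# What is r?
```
Call trace (a repeated sub-call is expanded the first time; later identical calls just restate its return value):
fibonacci(x=8)
  fibonacci(x=7)
    fibonacci(x=6)
      fibonacci(x=5)
        fibonacci(x=4)
          fibonacci(x=3)
            fibonacci(x=2)
              fibonacci(x=1)
              -> return 1
              fibonacci(x=0)
              -> return 0
            -> return 1
            fibonacci(x=1)
            -> return 1
          -> return 2
          fibonacci(x=2) -> return 1  (same call as traced above)
        -> return 3
        fibonacci(x=3) -> return 2  (same call as traced above)
      -> return 5
      fibonacci(x=4) -> return 3  (same call as traced above)
    -> return 8
    fibonacci(x=5) -> return 5  (same call as traced above)
  -> return 13
  fibonacci(x=6) -> return 8  (same call as traced above)
-> return 21

Final answer: 21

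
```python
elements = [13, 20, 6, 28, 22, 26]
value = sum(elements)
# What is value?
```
Trace:
  elements=[13, 20, 6, 28, 22, 26]
  elements=[13, 20, 6, 28, 22, 26], value=115

Final answer: 115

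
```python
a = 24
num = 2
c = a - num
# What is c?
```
Trace:
  a=24
  a=24, num=2
  a=24, num=2, c=22

Final answer: 22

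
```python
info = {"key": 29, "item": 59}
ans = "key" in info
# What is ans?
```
Trace:
  info={'key': 29, 'item': 59}
  info={'key': 29, 'item': 59}, ans=True

Final answer: True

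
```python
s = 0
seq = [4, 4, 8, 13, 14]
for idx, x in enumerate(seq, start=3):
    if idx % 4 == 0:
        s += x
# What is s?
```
Trace:
  s=0
  s=0, idx=3, x=4
  s=4, idx=4, x=4
  s=4, idx=5, x=8
  s=4, idx=6, x=13
  s=4, idx=7, x=14

Final answer: 4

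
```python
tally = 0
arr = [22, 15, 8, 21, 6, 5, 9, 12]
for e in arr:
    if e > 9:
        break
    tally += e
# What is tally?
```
Trace:
  tally=0
  tally=0, e=22

Final answer: 0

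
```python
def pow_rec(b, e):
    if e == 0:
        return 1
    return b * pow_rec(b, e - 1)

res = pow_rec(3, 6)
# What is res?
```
Call trace:
pow_rec(b=3, e=6)
  pow_rec(b=3, e=5)
    pow_rec(b=3, e=4)
      pow_rec(b=3, e=3)
        pow_rec(b=3, e=2)
          pow_rec(b=3, e=1)
            pow_rec(b=3, e=0)
            -> return 1
          -> return 3
        -> return 9
      -> return 27
    -> return 81
  -> return 243
-> return 729

Final answer: 729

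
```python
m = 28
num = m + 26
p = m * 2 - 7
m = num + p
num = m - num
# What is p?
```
Trace:
  m=28
  m=28, num=54
  m=28, num=54, p=49
  m=103, num=54, p=49
  m=103, num=49, p=49

Final answer: 49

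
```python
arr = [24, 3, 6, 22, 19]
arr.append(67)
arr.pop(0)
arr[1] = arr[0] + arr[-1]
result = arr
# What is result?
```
Trace:
  arr=[24, 3, 6, 22, 19]
  arr=[24, 3, 6, 22, 19, 67]
  arr=[3, 6, 22, 19, 67]
  arr=[3, 70, 22, 19, 67]
  arr=[3, 70, 22, 19, 67], result=[3, 70, 22, 19, 67]

Final answer: [3, 70, 22, 19, 67]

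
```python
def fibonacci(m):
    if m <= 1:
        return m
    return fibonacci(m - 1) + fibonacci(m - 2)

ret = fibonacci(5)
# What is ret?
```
Call trace (a repeated sub-call is expanded the first time; later identical calls just restate its return value):
fibonacci(m=5)
  fibonacci(m=4)
    fibonacci(m=3)
      fibonacci(m=2)
        fibonacci(m=1)
        -> return 1
        fibonacci(m=0)
        -> return 0
      -> return 1
      fibonacci(m=1)
      -> return 1
    -> return 2
    fibonacci(m=2) -> return 1  (same call as traced above)
  -> return 3
  fibonacci(m=3) -> return 2  (same call as traced above)
-> return 5

Final answer: 5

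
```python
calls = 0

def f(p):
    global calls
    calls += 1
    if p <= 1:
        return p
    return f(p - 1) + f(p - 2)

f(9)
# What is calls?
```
Call trace (a repeated sub-call is expanded the first time; later identical calls just restate its return value):
f(p=9)
  f(p=8)
    f(p=7)
      f(p=6)
        f(p=5)
          f(p=4)
            f(p=3)
              f(p=2)
                f(p=1)
                -> return 1
                f(p=0)
                -> return 0
              -> return 1
              f(p=1)
              -> return 1
            -> return 2
            f(p=2) -> return 1  (same call as traced above)
          -> return 3
          f(p=3) -> return 2  (same call as traced above)
        -> return 5
        f(p=4) -> return 3  (same call as traced above)
      -> return 8
      f(p=5) -> return 5  (same call as traced above)
    -> return 13
    f(p=6) -> return 8  (same call as traced above)
  -> return 21
  f(p=7) -> return 13  (same call as traced above)
-> return 34

calls is incremented once per call, so count the calls in each subtree. Let C(p) = number of calls made by f(p).
C(0) = C(1) = 1 (base case, no recursion); C(p) = 1 + C(p - 1) + C(p - 2) otherwise.
C(2) = 1 + C(1) + C(0) = 1 + 1 + 1 = 3
C(3) = 1 + C(2) + C(1) = 1 + 3 + 1 = 5
C(4) = 1 + C(3) + C(2) = 1 + 5 + 3 = 9
C(5) = 1 + C(4) + C(3) = 1 + 9 + 5 = 15
C(6) = 1 + C(5) + C(4) = 1 + 15 + 9 = 25
C(7) = 1 + C(6) + C(5) = 1 + 25 + 15 = 41
C(8) = 1 + C(7) + C(6) = 1 + 41 + 25 = 67
C(9) = 1 + C(8) + C(7) = 1 + 67 + 41 = 109
calls = C(9) = 109

Final answer: 109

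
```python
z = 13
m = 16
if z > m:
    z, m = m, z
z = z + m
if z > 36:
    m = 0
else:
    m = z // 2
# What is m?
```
Trace:
  z=13
  z=13, m=16
  z=13, m=16
  z=29, m=16
  z=29, m=14

Final answer: 14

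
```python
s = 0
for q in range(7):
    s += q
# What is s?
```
Trace:
  s=0
  s=0, q=0
  s=1, q=1
  s=3, q=2
  s=6, q=3
  s=10, q=4
  s=15, q=5
  s=21, q=6

Final answer: 21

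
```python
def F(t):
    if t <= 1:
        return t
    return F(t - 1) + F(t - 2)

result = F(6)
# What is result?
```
Call trace (a repeated sub-call is expanded the first time; later identical calls just restate its return value):
F(t=6)
  F(t=5)
    F(t=4)
      F(t=3)
        F(t=2)
          F(t=1)
          -> return 1
          F(t=0)
          -> return 0
        -> return 1
        F(t=1)
        -> return 1
      -> return 2
      F(t=2) -> return 1  (same call as traced above)
    -> return 3
    F(t=3) -> return 2  (same call as traced above)
  -> return 5
  F(t=4) -> return 3  (same call as traced above)
-> return 8

Final answer: 8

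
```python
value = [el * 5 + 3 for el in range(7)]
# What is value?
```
Trace:
  el=0
  el=1
  el=2
  el=3
  el=4
  el=5
  el=6
  value=[3, 8, 13, 18, 23, 28, 33]

Final answer: [3, 8, 13, 18, 23, 28, 33]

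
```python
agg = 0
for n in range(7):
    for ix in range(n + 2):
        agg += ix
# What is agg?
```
Trace:
  agg=0
  agg=0, n=0, ix=0
  agg=1, n=0, ix=1
  agg=1, n=1, ix=0
  agg=2, n=1, ix=1
  agg=4, n=1, ix=2
  agg=4, n=2, ix=0
  agg=5, n=2, ix=1
  agg=7, n=2, ix=2
  agg=10, n=2, ix=3
  agg=10, n=3, ix=0
  agg=11, n=3, ix=1
  agg=13, n=3, ix=2
  agg=16, n=3, ix=3
  agg=20, n=3, ix=4
  agg=20, n=4, ix=0
  agg=21, n=4, ix=1
  agg=23, n=4, ix=2
  agg=26, n=4, ix=3
  agg=30, n=4, ix=4
  agg=35, n=4, ix=5
  agg=35, n=5, ix=0
  agg=36, n=5, ix=1
  agg=38, n=5, ix=2
  agg=41, n=5, ix=3
  agg=45, n=5, ix=4
  agg=50, n=5, ix=5
  agg=56, n=5, ix=6
  agg=56, n=6, ix=0
  agg=57, n=6, ix=1
  agg=59, n=6, ix=2
  agg=62, n=6, ix=3
  agg=66, n=6, ix=4
  agg=71, n=6, ix=5
  agg=77, n=6, ix=6
  agg=84, n=6, ix=7

Final answer: 84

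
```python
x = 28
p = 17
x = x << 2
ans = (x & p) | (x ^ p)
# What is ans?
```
Trace:
  x=28
  x=28, p=17
  x=112, p=17
  x=112, p=17, ans=113

Final answer: 113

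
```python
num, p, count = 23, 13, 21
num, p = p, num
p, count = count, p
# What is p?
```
Trace:
  num=23, p=13, count=21
  num=13, p=23, count=21
  num=13, p=21, count=23

Final answer: 21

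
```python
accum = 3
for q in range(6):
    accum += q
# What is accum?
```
Trace:
  accum=3
  accum=3, q=0
  accum=4, q=1
  accum=6, q=2
  accum=9, q=3
  accum=13, q=4
  accum=18, q=5

Final answer: 18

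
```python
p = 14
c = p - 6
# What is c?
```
Trace:
  p=14
  p=14, c=8

Final answer: 8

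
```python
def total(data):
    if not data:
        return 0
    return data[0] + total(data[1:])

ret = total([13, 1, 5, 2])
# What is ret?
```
Call trace:
total(data=[13, 1, 5, 2])
  total(data=[1, 5, 2])
    total(data=[5, 2])
      total(data=[2])
        total(data=[])
        -> return 0
      -> return 2
    -> return 7
  -> return 8
-> return 21

Final answer: 21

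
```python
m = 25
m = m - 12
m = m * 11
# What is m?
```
Trace:
  m=25
  m=13
  m=143

Final answer: 143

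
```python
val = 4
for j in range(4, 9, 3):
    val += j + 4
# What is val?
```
Trace:
  val=4
  val=12, j=4
  val=23, j=7

Final answer: 23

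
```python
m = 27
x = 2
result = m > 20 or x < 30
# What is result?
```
Trace:
  m=27
  m=27, x=2
  m=27, x=2, result=True

Final answer: True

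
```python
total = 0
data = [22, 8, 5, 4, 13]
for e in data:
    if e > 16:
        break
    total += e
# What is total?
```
Trace:
  total=0
  total=0, e=22

Final answer: 0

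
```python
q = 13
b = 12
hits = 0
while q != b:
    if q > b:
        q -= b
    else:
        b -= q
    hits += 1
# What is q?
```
Trace:
  q=13
  q=13, b=12
  q=13, b=12, hits=0
  q=1, b=12, hits=1
  q=1, b=11, hits=2
  q=1, b=10, hits=3
  q=1, b=9, hits=4
  q=1, b=8, hits=5
  q=1, b=7, hits=6
  q=1, b=6, hits=7
  q=1, b=5, hits=8
  q=1, b=4, hits=9
  q=1, b=3, hits=10
  q=1, b=2, hits=11
  q=1, b=1, hits=12

Final answer: 1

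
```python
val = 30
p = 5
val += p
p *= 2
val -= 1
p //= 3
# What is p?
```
Trace:
  val=30
  val=30, p=5
  val=35, p=5
  val=35, p=10
  val=34, p=10
  val=34, p=3

Final answer: 3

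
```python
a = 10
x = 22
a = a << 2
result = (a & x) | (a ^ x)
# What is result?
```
Trace:
  a=10
  a=10, x=22
  a=40, x=22
  a=40, x=22, result=62

Final answer: 62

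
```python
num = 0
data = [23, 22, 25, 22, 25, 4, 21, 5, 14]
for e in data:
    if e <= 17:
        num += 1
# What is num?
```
Trace:
  num=0
  num=0, e=23
  num=0, e=22
  num=0, e=25
  num=0, e=22
  num=0, e=25
  num=1, e=4
  num=1, e=21
  num=2, e=5
  num=3, e=14

Final answer: 3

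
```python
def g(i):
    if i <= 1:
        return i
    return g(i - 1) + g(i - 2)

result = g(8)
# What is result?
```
Call trace (a repeated sub-call is expanded the first time; later identical calls just restate its return value):
g(i=8)
  g(i=7)
    g(i=6)
      g(i=5)
        g(i=4)
          g(i=3)
            g(i=2)
              g(i=1)
              -> return 1
              g(i=0)
              -> return 0
            -> return 1
            g(i=1)
            -> return 1
          -> return 2
          g(i=2) -> return 1  (same call as traced above)
        -> return 3
        g(i=3) -> return 2  (same call as traced above)
      -> return 5
      g(i=4) -> return 3  (same call as traced above)
    -> return 8
    g(i=5) -> return 5  (same call as traced above)
  -> return 13
  g(i=6) -> return 8  (same call as traced above)
-> return 21

Final answer: 21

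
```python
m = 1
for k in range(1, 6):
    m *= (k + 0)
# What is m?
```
Trace:
  m=1
  m=1, k=1
  m=2, k=2
  m=6, k=3
  m=24, k=4
  m=120, k=5

Final answer: 120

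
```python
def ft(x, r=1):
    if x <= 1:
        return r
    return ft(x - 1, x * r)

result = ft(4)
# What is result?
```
Call trace:
ft(x=4, r=1)
  ft(x=3, r=4)
    ft(x=2, r=12)
      ft(x=1, r=24)
      -> return 24
    -> return 24
  -> return 24
-> return 24

Final answer: 24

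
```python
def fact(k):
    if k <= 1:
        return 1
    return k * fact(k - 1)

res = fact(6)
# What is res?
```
Call trace:
fact(k=6)
  fact(k=5)
    fact(k=4)
      fact(k=3)
        fact(k=2)
          fact(k=1)
          -> return 1
        -> return 2
      -> return 6
    -> return 24
  -> return 120
-> return 720

Final answer: 720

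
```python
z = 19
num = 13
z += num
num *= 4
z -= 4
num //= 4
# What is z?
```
Trace:
  z=19
  z=19, num=13
  z=32, num=13
  z=32, num=52
  z=28, num=52
  z=28, num=13

Final answer: 28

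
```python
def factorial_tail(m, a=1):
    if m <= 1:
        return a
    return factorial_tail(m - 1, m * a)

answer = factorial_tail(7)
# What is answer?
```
Call trace:
factorial_tail(m=7, a=1)
  factorial_tail(m=6, a=7)
    factorial_tail(m=5, a=42)
      factorial_tail(m=4, a=210)
        factorial_tail(m=3, a=840)
          factorial_tail(m=2, a=2520)
            factorial_tail(m=1, a=5040)
            -> return 5040
          -> return 5040
        -> return 5040
      -> return 5040
    -> return 5040
  -> return 5040
-> return 5040

Final answer: 5040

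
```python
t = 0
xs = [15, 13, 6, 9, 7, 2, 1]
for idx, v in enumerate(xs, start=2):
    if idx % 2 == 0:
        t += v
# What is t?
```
Trace:
  t=0
  t=15, idx=2, v=15
  t=15, idx=3, v=13
  t=21, idx=4, v=6
  t=21, idx=5, v=9
  t=28, idx=6, v=7
  t=28, idx=7, v=2
  t=29, idx=8, v=1

Final answer: 29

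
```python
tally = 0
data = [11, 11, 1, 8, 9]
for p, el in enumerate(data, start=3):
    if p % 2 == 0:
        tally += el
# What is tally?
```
Trace:
  tally=0
  tally=0, p=3, el=11
  tally=11, p=4, el=11
  tally=11, p=5, el=1
  tally=19, p=6, el=8
  tally=19, p=7, el=9

Final answer: 19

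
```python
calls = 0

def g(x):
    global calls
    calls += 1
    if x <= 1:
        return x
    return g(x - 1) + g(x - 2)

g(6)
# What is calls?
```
Call trace (a repeated sub-call is expanded the first time; later identical calls just restate its return value):
g(x=6)
  g(x=5)
    g(x=4)
      g(x=3)
        g(x=2)
          g(x=1)
          -> return 1
          g(x=0)
          -> return 0
        -> return 1
        g(x=1)
        -> return 1
      -> return 2
      g(x=2) -> return 1  (same call as traced above)
    -> return 3
    g(x=3) -> return 2  (same call as traced above)
  -> return 5
  g(x=4) -> return 3  (same call as traced above)
-> return 8

calls is incremented once per call, so count the calls in each subtree. Let C(x) = number of calls made by g(x).
C(0) = C(1) = 1 (base case, no recursion); C(x) = 1 + C(x - 1) + C(x - 2) otherwise.
C(2) = 1 + C(1) + C(0) = 1 + 1 + 1 = 3
C(3) = 1 + C(2) + C(1) = 1 + 3 + 1 = 5
C(4) = 1 + C(3) + C(2) = 1 + 5 + 3 = 9
C(5) = 1 + C(4) + C(3) = 1 + 9 + 5 = 15
C(6) = 1 + C(5) + C(4) = 1 + 15 + 9 = 25
calls = C(6) = 25

Final answer: 25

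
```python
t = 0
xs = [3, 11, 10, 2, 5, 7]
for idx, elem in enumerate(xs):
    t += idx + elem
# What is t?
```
Trace:
  t=0
  t=3, idx=0, elem=3
  t=15, idx=1, elem=11
  t=27, idx=2, elem=10
  t=32, idx=3, elem=2
  t=41, idx=4, elem=5
  t=53, idx=5, elem=7

Final answer: 53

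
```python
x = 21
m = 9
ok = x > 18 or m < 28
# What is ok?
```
Trace:
  x=21
  x=21, m=9
  x=21, m=9, ok=True

Final answer: True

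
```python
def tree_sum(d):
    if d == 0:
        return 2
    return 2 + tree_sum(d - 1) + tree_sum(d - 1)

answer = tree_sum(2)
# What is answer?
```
Call trace (a repeated sub-call is expanded the first time; later identical calls just restate its return value):
tree_sum(d=2)
  tree_sum(d=1)
    tree_sum(d=0)
    -> return 2
    tree_sum(d=0)
    -> return 2
  -> return 6
  tree_sum(d=1) -> return 6  (same call as traced above)
-> return 14

Final answer: 14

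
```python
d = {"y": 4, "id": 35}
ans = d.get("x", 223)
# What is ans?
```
Trace:
  d={'y': 4, 'id': 35}
  d={'y': 4, 'id': 35}, ans=223

Final answer: 223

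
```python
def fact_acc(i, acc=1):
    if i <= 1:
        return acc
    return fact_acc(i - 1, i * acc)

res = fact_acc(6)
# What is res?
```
Call trace:
fact_acc(i=6, acc=1)
  fact_acc(i=5, acc=6)
    fact_acc(i=4, acc=30)
      fact_acc(i=3, acc=120)
        fact_acc(i=2, acc=360)
          fact_acc(i=1, acc=720)
          -> return 720
        -> return 720
      -> return 720
    -> return 720
  -> return 720
-> return 720

Final answer: 720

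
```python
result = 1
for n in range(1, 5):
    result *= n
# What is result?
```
Trace:
  result=1
  result=1, n=1
  result=2, n=2
  result=6, n=3
  result=24, n=4

Final answer: 24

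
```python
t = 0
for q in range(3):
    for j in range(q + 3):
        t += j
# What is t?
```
Trace:
  t=0
  t=0, q=0, j=0
  t=1, q=0, j=1
  t=3, q=0, j=2
  t=3, q=1, j=0
  t=4, q=1, j=1
  t=6, q=1, j=2
  t=9, q=1, j=3
  t=9, q=2, j=0
  t=10, q=2, j=1
  t=12, q=2, j=2
  t=15, q=2, j=3
  t=19, q=2, j=4

Final answer: 19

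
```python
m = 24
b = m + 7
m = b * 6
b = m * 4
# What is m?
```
Trace:
  m=24
  m=24, b=31
  m=186, b=31
  m=186, b=744

Final answer: 186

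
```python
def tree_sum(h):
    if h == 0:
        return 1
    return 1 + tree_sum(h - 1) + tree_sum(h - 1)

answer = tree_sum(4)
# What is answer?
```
Call trace (a repeated sub-call is expanded the first time; later identical calls just restate its return value):
tree_sum(h=4)
  tree_sum(h=3)
    tree_sum(h=2)
      tree_sum(h=1)
        tree_sum(h=0)
        -> return 1
        tree_sum(h=0)
        -> return 1
      -> return 3
      tree_sum(h=1) -> return 3  (same call as traced above)
    -> return 7
    tree_sum(h=2) -> return 7  (same call as traced above)
  -> return 15
  tree_sum(h=3) -> return 15  (same call as traced above)
-> return 31

Final answer: 31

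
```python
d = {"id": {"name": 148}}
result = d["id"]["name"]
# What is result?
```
Trace:
  d={'id': {'name': 148}}
  d={'id': {'name': 148}}, result=148

Final answer: 148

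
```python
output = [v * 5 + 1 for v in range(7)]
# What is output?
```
Trace:
  v=0
  v=1
  v=2
  v=3
  v=4
  v=5
  v=6
  output=[1, 6, 11, 16, 21, 26, 31]

Final answer: [1, 6, 11, 16, 21, 26, 31]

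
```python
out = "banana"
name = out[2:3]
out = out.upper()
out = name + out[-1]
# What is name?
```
Trace:
  out='banana'
  out='banana', name='n'
  out='BANANA', name='n'
  out='nA', name='n'

Final answer: 'n'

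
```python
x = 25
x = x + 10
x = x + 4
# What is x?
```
Trace:
  x=25
  x=35
  x=39

Final answer: 39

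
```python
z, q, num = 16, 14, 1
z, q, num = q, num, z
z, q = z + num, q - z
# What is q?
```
Trace:
  z=16, q=14, num=1
  z=14, q=1, num=16
  z=30, q=-13, num=16

Final answer: -13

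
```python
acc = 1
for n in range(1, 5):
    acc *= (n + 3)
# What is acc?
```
Trace:
  acc=1
  acc=4, n=1
  acc=20, n=2
  acc=120, n=3
  acc=840, n=4

Final answer: 840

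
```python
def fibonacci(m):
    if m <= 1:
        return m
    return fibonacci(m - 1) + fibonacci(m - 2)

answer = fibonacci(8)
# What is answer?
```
Call trace (a repeated sub-call is expanded the first time; later identical calls just restate its return value):
fibonacci(m=8)
  fibonacci(m=7)
    fibonacci(m=6)
      fibonacci(m=5)
        fibonacci(m=4)
          fibonacci(m=3)
            fibonacci(m=2)
              fibonacci(m=1)
              -> return 1
              fibonacci(m=0)
              -> return 0
            -> return 1
            fibonacci(m=1)
            -> return 1
          -> return 2
          fibonacci(m=2) -> return 1  (same call as traced above)
        -> return 3
        fibonacci(m=3) -> return 2  (same call as traced above)
      -> return 5
      fibonacci(m=4) -> return 3  (same call as traced above)
    -> return 8
    fibonacci(m=5) -> return 5  (same call as traced above)
  -> return 13
  fibonacci(m=6) -> return 8  (same call as traced above)
-> return 21

Final answer: 21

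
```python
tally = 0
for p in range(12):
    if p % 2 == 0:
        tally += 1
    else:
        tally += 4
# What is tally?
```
Trace:
  tally=0
  tally=1, p=0
  tally=5, p=1
  tally=6, p=2
  tally=10, p=3
  tally=11, p=4
  tally=15, p=5
  tally=16, p=6
  tally=20, p=7
  tally=21, p=8
  tally=25, p=9
  tally=26, p=10
  tally=30, p=11

Final answer: 30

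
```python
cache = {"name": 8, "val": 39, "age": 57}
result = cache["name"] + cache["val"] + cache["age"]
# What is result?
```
Trace:
  cache={'name': 8, 'val': 39, 'age': 57}
  cache={'name': 8, 'val': 39, 'age': 57}, result=104

Final answer: 104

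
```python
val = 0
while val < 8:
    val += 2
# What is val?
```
Trace:
  val=0
  val=2
  val=4
  val=6
  val=8

Final answer: 8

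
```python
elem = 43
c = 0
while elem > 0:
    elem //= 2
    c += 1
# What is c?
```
Trace:
  elem=43
  elem=43, c=0
  elem=21, c=1
  elem=10, c=2
  elem=5, c=3
  elem=2, c=4
  elem=1, c=5
  elem=0, c=6

Final answer: 6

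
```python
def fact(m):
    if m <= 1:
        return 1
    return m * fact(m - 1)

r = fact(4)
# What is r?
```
Call trace:
fact(m=4)
  fact(m=3)
    fact(m=2)
      fact(m=1)
      -> return 1
    -> return 2
  -> return 6
-> return 24

Final answer: 24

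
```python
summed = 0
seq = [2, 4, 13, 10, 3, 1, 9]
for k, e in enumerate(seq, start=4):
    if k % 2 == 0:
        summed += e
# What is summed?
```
Trace:
  summed=0
  summed=2, k=4, e=2
  summed=2, k=5, e=4
  summed=15, k=6, e=13
  summed=15, k=7, e=10
  summed=18, k=8, e=3
  summed=18, k=9, e=1
  summed=27, k=10, e=9

Final answer: 27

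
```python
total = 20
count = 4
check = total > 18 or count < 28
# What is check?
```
Trace:
  total=20
  total=20, count=4
  total=20, count=4, check=True

Final answer: True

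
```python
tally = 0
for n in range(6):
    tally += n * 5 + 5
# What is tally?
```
Trace:
  tally=0
  tally=5, n=0
  tally=15, n=1
  tally=30, n=2
  tally=50, n=3
  tally=75, n=4
  tally=105, n=5

Final answer: 105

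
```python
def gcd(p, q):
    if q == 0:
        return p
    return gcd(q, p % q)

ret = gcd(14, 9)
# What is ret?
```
Call trace:
gcd(p=14, q=9)
  gcd(p=9, q=5)
    gcd(p=5, q=4)
      gcd(p=4, q=1)
        gcd(p=1, q=0)
        -> return 1
      -> return 1
    -> return 1
  -> return 1
-> return 1

Final answer: 1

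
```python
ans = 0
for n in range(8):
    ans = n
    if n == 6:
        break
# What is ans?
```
Trace:
  ans=0
  ans=0, n=0
  ans=1, n=1
  ans=2, n=2
  ans=3, n=3
  ans=4, n=4
  ans=5, n=5
  ans=6, n=6

Final answer: 6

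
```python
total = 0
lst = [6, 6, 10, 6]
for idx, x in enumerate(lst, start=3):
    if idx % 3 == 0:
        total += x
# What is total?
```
Trace:
  total=0
  total=6, idx=3, x=6
  total=6, idx=4, x=6
  total=6, idx=5, x=10
  total=12, idx=6, x=6

Final answer: 12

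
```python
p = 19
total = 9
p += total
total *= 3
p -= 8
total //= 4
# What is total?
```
Trace:
  p=19
  p=19, total=9
  p=28, total=9
  p=28, total=27
  p=20, total=27
  p=20, total=6

Final answer: 6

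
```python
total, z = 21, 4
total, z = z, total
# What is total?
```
Trace:
  total=21, z=4
  total=4, z=21

Final answer: 4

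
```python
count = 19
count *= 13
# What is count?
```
Trace:
  count=19
  count=247

Final answer: 247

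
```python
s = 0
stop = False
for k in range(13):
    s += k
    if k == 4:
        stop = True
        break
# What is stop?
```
Trace:
  s=0
  s=0, stop=False
  s=0, stop=False, k=0
  s=1, stop=False, k=1
  s=3, stop=False, k=2
  s=6, stop=False, k=3
  s=10, stop=True, k=4

Final answer: True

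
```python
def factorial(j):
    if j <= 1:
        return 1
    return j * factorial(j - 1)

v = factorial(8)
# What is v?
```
Call trace:
factorial(j=8)
  factorial(j=7)
    factorial(j=6)
      factorial(j=5)
        factorial(j=4)
          factorial(j=3)
            factorial(j=2)
              factorial(j=1)
              -> return 1
            -> return 2
          -> return 6
        -> return 24
      -> return 120
    -> return 720
  -> return 5040
-> return 40320

Final answer: 40320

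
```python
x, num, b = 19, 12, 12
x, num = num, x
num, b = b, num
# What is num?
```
Trace:
  x=19, num=12, b=12
  x=12, num=19, b=12
  x=12, num=12, b=19

Final answer: 12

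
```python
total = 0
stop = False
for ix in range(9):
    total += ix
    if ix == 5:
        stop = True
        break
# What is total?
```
Trace:
  total=0
  total=0, stop=False
  total=0, stop=False, ix=0
  total=1, stop=False, ix=1
  total=3, stop=False, ix=2
  total=6, stop=False, ix=3
  total=10, stop=False, ix=4
  total=15, stop=True, ix=5

Final answer: 15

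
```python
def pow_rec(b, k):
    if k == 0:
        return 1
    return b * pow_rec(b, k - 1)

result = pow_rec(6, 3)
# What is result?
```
Call trace:
pow_rec(b=6, k=3)
  pow_rec(b=6, k=2)
    pow_rec(b=6, k=1)
      pow_rec(b=6, k=0)
      -> return 1
    -> return 6
  -> return 36
-> return 216

Final answer: 216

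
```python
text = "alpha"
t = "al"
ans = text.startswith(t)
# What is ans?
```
Trace:
  text='alpha'
  text='alpha', t='al'
  text='alpha', t='al', ans=True

Final answer: True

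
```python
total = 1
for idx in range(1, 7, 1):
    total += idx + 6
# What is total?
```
Trace:
  total=1
  total=8, idx=1
  total=16, idx=2
  total=25, idx=3
  total=35, idx=4
  total=46, idx=5
  total=58, idx=6

Final answer: 58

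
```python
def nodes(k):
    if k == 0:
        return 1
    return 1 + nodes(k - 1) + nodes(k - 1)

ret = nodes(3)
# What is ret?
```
Call trace (a repeated sub-call is expanded the first time; later identical calls just restate its return value):
nodes(k=3)
  nodes(k=2)
    nodes(k=1)
      nodes(k=0)
      -> return 1
      nodes(k=0)
      -> return 1
    -> return 3
    nodes(k=1) -> return 3  (same call as traced above)
  -> return 7
  nodes(k=2) -> return 7  (same call as traced above)
-> return 15

Final answer: 15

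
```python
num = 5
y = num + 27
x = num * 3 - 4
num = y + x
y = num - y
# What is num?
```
Trace:
  num=5
  num=5, y=32
  num=5, y=32, x=11
  num=43, y=32, x=11
  num=43, y=11, x=11

Final answer: 43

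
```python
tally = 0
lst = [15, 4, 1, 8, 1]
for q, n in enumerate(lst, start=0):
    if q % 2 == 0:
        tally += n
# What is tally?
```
Trace:
  tally=0
  tally=15, q=0, n=15
  tally=15, q=1, n=4
  tally=16, q=2, n=1
  tally=16, q=3, n=8
  tally=17, q=4, n=1

Final answer: 17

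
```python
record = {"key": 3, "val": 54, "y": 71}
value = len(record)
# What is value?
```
Trace:
  record={'key': 3, 'val': 54, 'y': 71}
  record={'key': 3, 'val': 54, 'y': 71}, value=3

Final answer: 3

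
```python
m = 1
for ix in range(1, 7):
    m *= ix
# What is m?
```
Trace:
  m=1
  m=1, ix=1
  m=2, ix=2
  m=6, ix=3
  m=24, ix=4
  m=120, ix=5
  m=720, ix=6

Final answer: 720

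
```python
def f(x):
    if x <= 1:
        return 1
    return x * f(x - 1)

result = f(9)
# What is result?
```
Call trace:
f(x=9)
  f(x=8)
    f(x=7)
      f(x=6)
        f(x=5)
          f(x=4)
            f(x=3)
              f(x=2)
                f(x=1)
                -> return 1
              -> return 2
            -> return 6
          -> return 24
        -> return 120
      -> return 720
    -> return 5040
  -> return 40320
-> return 362880

Final answer: 362880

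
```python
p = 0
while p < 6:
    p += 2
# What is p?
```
Trace:
  p=0
  p=2
  p=4
  p=6

Final answer: 6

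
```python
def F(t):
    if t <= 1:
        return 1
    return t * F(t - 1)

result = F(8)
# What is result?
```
Call trace:
F(t=8)
  F(t=7)
    F(t=6)
      F(t=5)
        F(t=4)
          F(t=3)
            F(t=2)
              F(t=1)
              -> return 1
            -> return 2
          -> return 6
        -> return 24
      -> return 120
    -> return 720
  -> return 5040
-> return 40320

Final answer: 40320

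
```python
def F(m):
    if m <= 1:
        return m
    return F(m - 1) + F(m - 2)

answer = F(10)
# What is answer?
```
Call trace (a repeated sub-call is expanded the first time; later identical calls just restate its return value):
F(m=10)
  F(m=9)
    F(m=8)
      F(m=7)
        F(m=6)
          F(m=5)
            F(m=4)
              F(m=3)
                F(m=2)
                  F(m=1)
                  -> return 1
                  F(m=0)
                  -> return 0
                -> return 1
                F(m=1)
                -> return 1
              -> return 2
              F(m=2) -> return 1  (same call as traced above)
            -> return 3
            F(m=3) -> return 2  (same call as traced above)
          -> return 5
          F(m=4) -> return 3  (same call as traced above)
        -> return 8
        F(m=5) -> return 5  (same call as traced above)
      -> return 13
      F(m=6) -> return 8  (same call as traced above)
    -> return 21
    F(m=7) -> return 13  (same call as traced above)
  -> return 34
  F(m=8) -> return 21  (same call as traced above)
-> return 55

Final answer: 55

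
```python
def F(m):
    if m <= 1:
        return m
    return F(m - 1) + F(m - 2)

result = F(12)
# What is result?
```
Call trace (a repeated sub-call is expanded the first time; later identical calls just restate its return value):
F(m=12)
  F(m=11)
    F(m=10)
      F(m=9)
        F(m=8)
          F(m=7)
            F(m=6)
              F(m=5)
                F(m=4)
                  F(m=3)
                    F(m=2)
                      F(m=1)
                      -> return 1
                      F(m=0)
                      -> return 0
                    -> return 1
                    F(m=1)
                    -> return 1
                  -> return 2
                  F(m=2) -> return 1  (same call as traced above)
                -> return 3
                F(m=3) -> return 2  (same call as traced above)
              -> return 5
              F(m=4) -> return 3  (same call as traced above)
            -> return 8
            F(m=5) -> return 5  (same call as traced above)
          -> return 13
          F(m=6) -> return 8  (same call as traced above)
        -> return 21
        F(m=7) -> return 13  (same call as traced above)
      -> return 34
      F(m=8) -> return 21  (same call as traced above)
    -> return 55
    F(m=9) -> return 34  (same call as traced above)
  -> return 89
  F(m=10) -> return 55  (same call as traced above)
-> return 144

Final answer: 144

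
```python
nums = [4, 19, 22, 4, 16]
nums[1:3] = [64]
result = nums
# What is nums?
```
Trace:
  nums=[4, 19, 22, 4, 16]
  nums=[4, 64, 4, 16]
  nums=[4, 64, 4, 16], result=[4, 64, 4, 16]

Final answer: [4, 64, 4, 16]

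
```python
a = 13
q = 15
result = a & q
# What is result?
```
Trace:
  a=13
  a=13, q=15
  a=13, q=15, result=13

Final answer: 13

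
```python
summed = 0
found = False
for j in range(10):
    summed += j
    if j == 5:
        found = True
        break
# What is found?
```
Trace:
  summed=0
  summed=0, found=False
  summed=0, found=False, j=0
  summed=1, found=False, j=1
  summed=3, found=False, j=2
  summed=6, found=False, j=3
  summed=10, found=False, j=4
  summed=15, found=True, j=5

Final answer: True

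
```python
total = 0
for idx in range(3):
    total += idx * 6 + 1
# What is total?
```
Trace:
  total=0
  total=1, idx=0
  total=8, idx=1
  total=21, idx=2

Final answer: 21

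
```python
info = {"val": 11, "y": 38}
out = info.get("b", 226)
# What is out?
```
Trace:
  info={'val': 11, 'y': 38}
  info={'val': 11, 'y': 38}, out=226

Final answer: 226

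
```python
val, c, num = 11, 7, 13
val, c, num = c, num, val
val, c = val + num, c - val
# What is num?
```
Trace:
  val=11, c=7, num=13
  val=7, c=13, num=11
  val=18, c=6, num=11

Final answer: 11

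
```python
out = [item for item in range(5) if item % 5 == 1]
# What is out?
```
Trace:
  item=0
  item=1
  item=2
  item=3
  item=4
  out=[1]

Final answer: [1]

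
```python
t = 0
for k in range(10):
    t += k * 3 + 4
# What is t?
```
Trace:
  t=0
  t=4, k=0
  t=11, k=1
  t=21, k=2
  t=34, k=3
  t=50, k=4
  t=69, k=5
  t=91, k=6
  t=116, k=7
  t=144, k=8
  t=175, k=9

Final answer: 175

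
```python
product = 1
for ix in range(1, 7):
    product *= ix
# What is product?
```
Trace:
  product=1
  product=1, ix=1
  product=2, ix=2
  product=6, ix=3
  product=24, ix=4
  product=120, ix=5
  product=720, ix=6

Final answer: 720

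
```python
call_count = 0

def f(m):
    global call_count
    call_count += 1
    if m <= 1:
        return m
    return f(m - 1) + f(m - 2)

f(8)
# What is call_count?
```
Call trace (a repeated sub-call is expanded the first time; later identical calls just restate its return value):
f(m=8)
  f(m=7)
    f(m=6)
      f(m=5)
        f(m=4)
          f(m=3)
            f(m=2)
              f(m=1)
              -> return 1
              f(m=0)
              -> return 0
            -> return 1
            f(m=1)
            -> return 1
          -> return 2
          f(m=2) -> return 1  (same call as traced above)
        -> return 3
        f(m=3) -> return 2  (same call as traced above)
      -> return 5
      f(m=4) -> return 3  (same call as traced above)
    -> return 8
    f(m=5) -> return 5  (same call as traced above)
  -> return 13
  f(m=6) -> return 8  (same call as traced above)
-> return 21

call_count is incremented once per call, so count the calls in each subtree. Let C(m) = number of calls made by f(m).
C(0) = C(1) = 1 (base case, no recursion); C(m) = 1 + C(m - 1) + C(m - 2) otherwise.
C(2) = 1 + C(1) + C(0) = 1 + 1 + 1 = 3
C(3) = 1 + C(2) + C(1) = 1 + 3 + 1 = 5
C(4) = 1 + C(3) + C(2) = 1 + 5 + 3 = 9
C(5) = 1 + C(4) + C(3) = 1 + 9 + 5 = 15
C(6) = 1 + C(5) + C(4) = 1 + 15 + 9 = 25
C(7) = 1 + C(6) + C(5) = 1 + 25 + 15 = 41
C(8) = 1 + C(7) + C(6) = 1 + 41 + 25 = 67
call_count = C(8) = 67

Final answer: 67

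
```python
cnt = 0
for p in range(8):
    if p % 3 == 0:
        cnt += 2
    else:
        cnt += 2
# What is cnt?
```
Trace:
  cnt=0
  cnt=2, p=0
  cnt=4, p=1
  cnt=6, p=2
  cnt=8, p=3
  cnt=10, p=4
  cnt=12, p=5
  cnt=14, p=6
  cnt=16, p=7

Final answer: 16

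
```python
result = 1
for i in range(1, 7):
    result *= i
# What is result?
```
Trace:
  result=1
  result=1, i=1
  result=2, i=2
  result=6, i=3
  result=24, i=4
  result=120, i=5
  result=720, i=6

Final answer: 720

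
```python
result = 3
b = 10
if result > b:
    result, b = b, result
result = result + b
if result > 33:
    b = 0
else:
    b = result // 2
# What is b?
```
Trace:
  result=3
  result=3, b=10
  result=3, b=10
  result=13, b=10
  result=13, b=6

Final answer: 6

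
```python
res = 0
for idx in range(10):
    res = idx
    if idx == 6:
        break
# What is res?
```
Trace:
  res=0
  res=0, idx=0
  res=1, idx=1
  res=2, idx=2
  res=3, idx=3
  res=4, idx=4
  res=5, idx=5
  res=6, idx=6

Final answer: 6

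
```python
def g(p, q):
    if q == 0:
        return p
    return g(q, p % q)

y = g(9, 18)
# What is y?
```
Call trace:
g(p=9, q=18)
  g(p=18, q=9)
    g(p=9, q=0)
    -> return 9
  -> return 9
-> return 9

Final answer: 9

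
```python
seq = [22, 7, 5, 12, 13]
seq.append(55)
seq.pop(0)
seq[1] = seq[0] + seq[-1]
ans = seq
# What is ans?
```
Trace:
  seq=[22, 7, 5, 12, 13]
  seq=[22, 7, 5, 12, 13, 55]
  seq=[7, 5, 12, 13, 55]
  seq=[7, 62, 12, 13, 55]
  seq=[7, 62, 12, 13, 55], ans=[7, 62, 12, 13, 55]

Final answer: [7, 62, 12, 13, 55]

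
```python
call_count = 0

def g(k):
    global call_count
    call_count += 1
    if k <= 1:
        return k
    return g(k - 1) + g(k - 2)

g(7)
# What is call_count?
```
Call trace (a repeated sub-call is expanded the first time; later identical calls just restate its return value):
g(k=7)
  g(k=6)
    g(k=5)
      g(k=4)
        g(k=3)
          g(k=2)
            g(k=1)
            -> return 1
            g(k=0)
            -> return 0
          -> return 1
          g(k=1)
          -> return 1
        -> return 2
        g(k=2) -> return 1  (same call as traced above)
      -> return 3
      g(k=3) -> return 2  (same call as traced above)
    -> return 5
    g(k=4) -> return 3  (same call as traced above)
  -> return 8
  g(k=5) -> return 5  (same call as traced above)
-> return 13

call_count is incremented once per call, so count the calls in each subtree. Let C(k) = number of calls made by g(k).
C(0) = C(1) = 1 (base case, no recursion); C(k) = 1 + C(k - 1) + C(k - 2) otherwise.
C(2) = 1 + C(1) + C(0) = 1 + 1 + 1 = 3
C(3) = 1 + C(2) + C(1) = 1 + 3 + 1 = 5
C(4) = 1 + C(3) + C(2) = 1 + 5 + 3 = 9
C(5) = 1 + C(4) + C(3) = 1 + 9 + 5 = 15
C(6) = 1 + C(5) + C(4) = 1 + 15 + 9 = 25
C(7) = 1 + C(6) + C(5) = 1 + 25 + 15 = 41
call_count = C(7) = 41

Final answer: 41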